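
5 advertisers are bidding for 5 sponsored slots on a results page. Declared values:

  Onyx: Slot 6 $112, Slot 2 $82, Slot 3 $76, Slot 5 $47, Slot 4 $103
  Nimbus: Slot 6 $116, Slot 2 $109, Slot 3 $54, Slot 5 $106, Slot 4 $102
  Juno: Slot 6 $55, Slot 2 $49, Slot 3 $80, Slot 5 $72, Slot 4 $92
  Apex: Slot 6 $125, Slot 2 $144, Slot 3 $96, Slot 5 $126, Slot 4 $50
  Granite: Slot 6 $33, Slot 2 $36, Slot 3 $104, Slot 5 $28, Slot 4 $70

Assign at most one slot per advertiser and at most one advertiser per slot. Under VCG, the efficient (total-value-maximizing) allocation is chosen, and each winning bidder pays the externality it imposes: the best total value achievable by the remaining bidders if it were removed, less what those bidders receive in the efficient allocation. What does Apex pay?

Efficient allocation: Onyx→Slot 6 ($112), Nimbus→Slot 5 ($106), Juno→Slot 4 ($92), Apex→Slot 2 ($144), Granite→Slot 3 ($104); total welfare W = $558.
Apex receives Slot 2 at value $144, so the others get W − 144 = $414.
Without Apex: best allocation of the remaining 4 bidders over all 5 slots is Onyx→Slot 6 ($112), Nimbus→Slot 2 ($109), Juno→Slot 4 ($92), Granite→Slot 3 ($104), total $417.
VCG payment = (others' best without Apex) − (others' welfare with Apex) = 417 − 414 = $3.

Apex pays $3.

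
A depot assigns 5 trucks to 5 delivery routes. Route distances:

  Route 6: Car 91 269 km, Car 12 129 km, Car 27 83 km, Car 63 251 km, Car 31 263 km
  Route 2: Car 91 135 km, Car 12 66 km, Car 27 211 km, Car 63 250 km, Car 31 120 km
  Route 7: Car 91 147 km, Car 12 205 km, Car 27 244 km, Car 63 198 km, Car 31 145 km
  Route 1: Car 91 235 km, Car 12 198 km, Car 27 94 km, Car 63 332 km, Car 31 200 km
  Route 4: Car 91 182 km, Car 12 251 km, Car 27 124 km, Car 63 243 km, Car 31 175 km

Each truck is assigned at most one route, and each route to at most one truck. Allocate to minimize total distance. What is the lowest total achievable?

This is the linear assignment problem.
Optimal: Car 91→Route 4 (182 km), Car 12→Route 6 (129 km), Car 27→Route 1 (94 km), Car 63→Route 7 (198 km), Car 31→Route 2 (120 km) — total 182+129+94+198+120 = 723 km.
Row-greedy (each truck in turn takes its cheapest remaining route) gives 731 km, worse by 8.
No other one-to-one assignment undercuts 723 km.

Minimum total: 723 km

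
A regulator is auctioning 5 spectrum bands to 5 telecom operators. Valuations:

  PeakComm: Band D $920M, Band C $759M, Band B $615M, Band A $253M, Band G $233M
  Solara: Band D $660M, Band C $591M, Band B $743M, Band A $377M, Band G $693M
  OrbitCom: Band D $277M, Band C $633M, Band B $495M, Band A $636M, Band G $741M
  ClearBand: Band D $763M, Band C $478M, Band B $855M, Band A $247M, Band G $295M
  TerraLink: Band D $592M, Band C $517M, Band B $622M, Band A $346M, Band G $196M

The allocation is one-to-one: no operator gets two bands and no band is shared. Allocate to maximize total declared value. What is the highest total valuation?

This is the linear assignment problem.
Optimal: PeakComm→Band D ($920M), Solara→Band G ($693M), OrbitCom→Band A ($636M), ClearBand→Band B ($855M), TerraLink→Band C ($517M) — total 920+693+636+855+517 = $3621M.
Max-entry greedy (repeatedly take the single best remaining cell) gives $3453M, worse by 168.

Maximum total: $3621M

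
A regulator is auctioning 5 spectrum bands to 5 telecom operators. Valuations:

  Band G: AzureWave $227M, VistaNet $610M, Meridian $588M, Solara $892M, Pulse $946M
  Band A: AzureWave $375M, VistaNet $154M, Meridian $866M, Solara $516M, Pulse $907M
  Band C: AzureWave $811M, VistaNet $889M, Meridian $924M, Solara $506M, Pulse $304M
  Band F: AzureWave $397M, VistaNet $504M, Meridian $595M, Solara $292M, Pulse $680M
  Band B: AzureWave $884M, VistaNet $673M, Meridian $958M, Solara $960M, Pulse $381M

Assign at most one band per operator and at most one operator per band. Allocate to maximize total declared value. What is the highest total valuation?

Optimal: AzureWave→Band B ($884M), VistaNet→Band C ($889M), Meridian→Band A ($866M), Solara→Band G ($892M), Pulse→Band F ($680M) — total 884+889+866+892+680 = $4211M.
Column-greedy (each band in turn goes to its best remaining operator) gives $4058M, worse by 153.
Next-best assignment: AzureWave→Band B, VistaNet→Band C, Meridian→Band F, Solara→Band G, Pulse→Band A = $4167M.
No other one-to-one assignment exceeds $4211M.

Maximum total: $4211M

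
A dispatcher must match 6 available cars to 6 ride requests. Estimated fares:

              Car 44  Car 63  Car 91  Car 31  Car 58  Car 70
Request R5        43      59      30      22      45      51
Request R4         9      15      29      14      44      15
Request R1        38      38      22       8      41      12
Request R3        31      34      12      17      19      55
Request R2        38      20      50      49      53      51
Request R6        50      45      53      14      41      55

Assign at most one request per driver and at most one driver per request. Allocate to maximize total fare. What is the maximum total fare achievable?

Optimal: Car 44→Request R1 ($38), Car 63→Request R5 ($59), Car 91→Request R6 ($53), Car 31→Request R2 ($49), Car 58→Request R4 ($44), Car 70→Request R3 ($55) — total 38+59+53+49+44+55 = $298.
Row-greedy (each driver in turn takes its best remaining request) gives $232, worse by 66.

Max total: $298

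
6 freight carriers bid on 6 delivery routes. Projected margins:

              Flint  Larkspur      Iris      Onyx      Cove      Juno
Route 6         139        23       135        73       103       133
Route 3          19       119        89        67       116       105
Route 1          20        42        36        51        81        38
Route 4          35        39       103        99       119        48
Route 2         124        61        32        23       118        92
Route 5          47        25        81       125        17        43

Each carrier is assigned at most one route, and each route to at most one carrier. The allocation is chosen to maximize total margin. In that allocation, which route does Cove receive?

Cove receives Route 1.

This is a one-to-one assignment (maximum-weight bipartite matching).
Optimal: Flint→Route 2 ($124k), Larkspur→Route 3 ($119k), Iris→Route 4 ($103k), Onyx→Route 5 ($125k), Cove→Route 1 ($81k), Juno→Route 6 ($133k) — total 124+119+103+125+81+133 = $685k.
Next-best assignment: Flint→Route 2, Larkspur→Route 3, Iris→Route 6, Onyx→Route 5, Cove→Route 4, Juno→Route 1 = $660k.
Cove's own top route is Route 4 ($119k), but forcing Cove→Route 4 and reassigning the rest optimally gives only $660k — worse by 25.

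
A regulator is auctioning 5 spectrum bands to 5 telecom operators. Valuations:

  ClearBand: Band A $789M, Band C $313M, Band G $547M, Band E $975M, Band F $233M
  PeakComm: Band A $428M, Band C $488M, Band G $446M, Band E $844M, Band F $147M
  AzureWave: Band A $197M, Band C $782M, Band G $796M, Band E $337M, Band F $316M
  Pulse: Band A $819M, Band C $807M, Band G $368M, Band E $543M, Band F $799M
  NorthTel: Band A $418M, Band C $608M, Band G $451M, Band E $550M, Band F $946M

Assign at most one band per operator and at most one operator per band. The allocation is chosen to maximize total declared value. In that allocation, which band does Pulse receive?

This is a one-to-one assignment (maximum-weight bipartite matching).
Optimal: ClearBand→Band A ($789M), PeakComm→Band E ($844M), AzureWave→Band G ($796M), Pulse→Band C ($807M), NorthTel→Band F ($946M) — total 789+844+796+807+946 = $4182M.
Pulse's own top band is Band A ($819M), but forcing Pulse→Band A and reassigning the rest optimally gives only $4024M — worse by 158.

Pulse receives Band C.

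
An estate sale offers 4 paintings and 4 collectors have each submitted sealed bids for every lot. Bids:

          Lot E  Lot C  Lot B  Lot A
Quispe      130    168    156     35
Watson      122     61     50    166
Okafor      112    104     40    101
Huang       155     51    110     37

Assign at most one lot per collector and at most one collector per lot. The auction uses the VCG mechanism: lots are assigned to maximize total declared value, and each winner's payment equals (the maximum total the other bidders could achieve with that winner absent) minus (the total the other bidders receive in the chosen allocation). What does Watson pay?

Efficient allocation: Quispe→Lot B ($156), Watson→Lot A ($166), Okafor→Lot C ($104), Huang→Lot E ($155); total welfare W = $581.
Watson receives Lot A at value $166, so the others get W − 166 = $415.
Without Watson: best allocation of the remaining 3 bidders over all 4 lots is Quispe→Lot C ($168), Okafor→Lot A ($101), Huang→Lot E ($155), total $424.
VCG payment = (others' best without Watson) − (others' welfare with Watson) = 424 − 415 = $9.

Watson pays $9.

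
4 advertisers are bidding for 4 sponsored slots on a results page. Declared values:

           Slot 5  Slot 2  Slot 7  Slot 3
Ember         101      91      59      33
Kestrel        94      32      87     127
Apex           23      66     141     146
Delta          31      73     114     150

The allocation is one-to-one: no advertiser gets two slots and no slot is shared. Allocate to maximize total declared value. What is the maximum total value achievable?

Maximum total: $476

This is a one-to-one assignment (maximum-weight bipartite matching).
Optimal: Ember→Slot 2 ($91), Kestrel→Slot 5 ($94), Apex→Slot 7 ($141), Delta→Slot 3 ($150) — total 91+94+141+150 = $476.
Max-entry greedy (repeatedly take the single best remaining cell) gives $424, worse by 52.
Next-best assignment: Ember→Slot 2, Kestrel→Slot 5, Apex→Slot 3, Delta→Slot 7 = $445.
No other one-to-one assignment exceeds $476.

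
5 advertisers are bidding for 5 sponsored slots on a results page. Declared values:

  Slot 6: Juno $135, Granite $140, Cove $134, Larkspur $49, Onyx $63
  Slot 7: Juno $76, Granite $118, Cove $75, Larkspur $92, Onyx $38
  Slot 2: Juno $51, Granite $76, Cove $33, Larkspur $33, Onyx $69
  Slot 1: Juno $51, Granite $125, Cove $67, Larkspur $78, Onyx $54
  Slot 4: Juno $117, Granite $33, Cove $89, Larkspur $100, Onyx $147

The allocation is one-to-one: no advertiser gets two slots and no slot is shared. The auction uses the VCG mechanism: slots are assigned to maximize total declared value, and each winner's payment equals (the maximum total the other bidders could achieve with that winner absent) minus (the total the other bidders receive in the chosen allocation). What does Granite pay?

Granite pays $17.

Efficient allocation: Juno→Slot 2 ($51), Granite→Slot 1 ($125), Cove→Slot 6 ($134), Larkspur→Slot 7 ($92), Onyx→Slot 4 ($147); total welfare W = $549.
Granite receives Slot 1 at value $125, so the others get W − 125 = $424.
Without Granite: best allocation of the remaining 4 bidders over all 5 slots is Juno→Slot 6 ($135), Cove→Slot 1 ($67), Larkspur→Slot 7 ($92), Onyx→Slot 4 ($147), total $441.
VCG payment = (others' best without Granite) − (others' welfare with Granite) = 441 − 424 = $17.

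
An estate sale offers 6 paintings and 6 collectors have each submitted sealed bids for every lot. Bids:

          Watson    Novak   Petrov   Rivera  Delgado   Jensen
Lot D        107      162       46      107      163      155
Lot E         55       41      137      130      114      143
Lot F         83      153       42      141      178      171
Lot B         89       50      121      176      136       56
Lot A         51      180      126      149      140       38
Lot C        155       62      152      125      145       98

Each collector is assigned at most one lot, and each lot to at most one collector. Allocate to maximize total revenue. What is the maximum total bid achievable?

Optimal: Watson→Lot C ($155), Novak→Lot A ($180), Petrov→Lot E ($137), Rivera→Lot B ($176), Delgado→Lot D ($163), Jensen→Lot F ($171) — total 155+180+137+176+163+171 = $982.
Max-entry greedy (repeatedly take the single best remaining cell) gives $981, worse by 1.

Maximum total: $982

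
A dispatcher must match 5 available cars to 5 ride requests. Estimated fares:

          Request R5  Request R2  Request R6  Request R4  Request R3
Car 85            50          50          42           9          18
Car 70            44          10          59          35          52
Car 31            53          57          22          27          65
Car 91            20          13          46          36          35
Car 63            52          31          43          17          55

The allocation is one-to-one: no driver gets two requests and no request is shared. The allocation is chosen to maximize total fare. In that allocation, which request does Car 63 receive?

Optimal: Car 85→Request R2 ($50), Car 70→Request R6 ($59), Car 31→Request R3 ($65), Car 91→Request R4 ($36), Car 63→Request R5 ($52) — total 50+59+65+36+52 = $262.
Column-greedy (each request in turn goes to its best remaining driver) gives $253, worse by 9.
Car 63's own top request is Request R3 ($55), but forcing Car 63→Request R3 and reassigning the rest optimally gives only $257 — worse by 5.

Car 63 receives Request R5.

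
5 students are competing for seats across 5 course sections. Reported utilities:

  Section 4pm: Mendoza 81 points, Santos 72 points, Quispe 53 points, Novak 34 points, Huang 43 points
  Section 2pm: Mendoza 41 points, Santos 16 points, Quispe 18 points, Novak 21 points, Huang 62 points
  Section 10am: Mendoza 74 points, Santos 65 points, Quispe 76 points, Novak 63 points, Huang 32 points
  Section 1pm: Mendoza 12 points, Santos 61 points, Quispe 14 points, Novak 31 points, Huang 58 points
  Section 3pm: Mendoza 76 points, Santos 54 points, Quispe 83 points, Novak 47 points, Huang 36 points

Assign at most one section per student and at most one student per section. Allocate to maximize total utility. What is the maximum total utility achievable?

Optimal: Mendoza→Section 4pm (81 points), Santos→Section 1pm (61 points), Quispe→Section 3pm (83 points), Novak→Section 10am (63 points), Huang→Section 2pm (62 points) — total 81+61+83+63+62 = 350 points.
Column-greedy (each section in turn goes to its best remaining student) gives 327 points, worse by 23.

Max total: 350 points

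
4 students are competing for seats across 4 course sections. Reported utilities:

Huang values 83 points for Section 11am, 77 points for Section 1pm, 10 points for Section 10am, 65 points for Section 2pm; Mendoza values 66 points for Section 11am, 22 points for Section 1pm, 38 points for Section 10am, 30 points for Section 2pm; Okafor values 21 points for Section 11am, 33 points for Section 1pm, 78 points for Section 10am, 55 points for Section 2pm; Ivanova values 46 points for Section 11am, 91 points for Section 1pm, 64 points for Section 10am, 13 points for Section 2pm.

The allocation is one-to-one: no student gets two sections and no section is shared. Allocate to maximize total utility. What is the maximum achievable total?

Max total: 300 points

Optimal: Huang→Section 2pm (65 points), Mendoza→Section 11am (66 points), Okafor→Section 10am (78 points), Ivanova→Section 1pm (91 points) — total 65+66+78+91 = 300 points.
Row-greedy (each student in turn takes its best remaining section) gives 267 points, worse by 33.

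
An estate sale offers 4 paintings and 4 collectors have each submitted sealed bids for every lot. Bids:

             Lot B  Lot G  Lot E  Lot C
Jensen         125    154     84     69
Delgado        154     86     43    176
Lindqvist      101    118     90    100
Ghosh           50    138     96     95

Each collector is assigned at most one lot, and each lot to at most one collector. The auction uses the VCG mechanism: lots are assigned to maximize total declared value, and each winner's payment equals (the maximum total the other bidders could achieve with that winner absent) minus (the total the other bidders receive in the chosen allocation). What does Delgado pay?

Delgado pays $10.

Efficient allocation: Jensen→Lot B ($125), Delgado→Lot C ($176), Lindqvist→Lot E ($90), Ghosh→Lot G ($138); total welfare W = $529.
Delgado receives Lot C at value $176, so the others get W − 176 = $353.
Without Delgado: best allocation of the remaining 3 bidders over all 4 lots is Jensen→Lot B ($125), Lindqvist→Lot C ($100), Ghosh→Lot G ($138), total $363.
VCG payment = (others' best without Delgado) − (others' welfare with Delgado) = 363 − 353 = $10.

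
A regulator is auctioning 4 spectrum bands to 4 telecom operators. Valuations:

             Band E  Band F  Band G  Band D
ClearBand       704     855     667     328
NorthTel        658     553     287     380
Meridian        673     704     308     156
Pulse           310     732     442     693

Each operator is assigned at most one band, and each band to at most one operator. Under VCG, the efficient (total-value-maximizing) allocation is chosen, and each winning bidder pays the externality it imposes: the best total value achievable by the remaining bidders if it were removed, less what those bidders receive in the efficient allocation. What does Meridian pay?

Efficient allocation: ClearBand→Band G ($667M), NorthTel→Band E ($658M), Meridian→Band F ($704M), Pulse→Band D ($693M); total welfare W = $2722M.
Meridian receives Band F at value $704M, so the others get W − 704 = $2018M.
Without Meridian: best allocation of the remaining 3 bidders over all 4 bands is ClearBand→Band F ($855M), NorthTel→Band E ($658M), Pulse→Band D ($693M), total $2206M.
VCG payment = (others' best without Meridian) − (others' welfare with Meridian) = 2206 − 2018 = $188M.

Meridian pays $188M.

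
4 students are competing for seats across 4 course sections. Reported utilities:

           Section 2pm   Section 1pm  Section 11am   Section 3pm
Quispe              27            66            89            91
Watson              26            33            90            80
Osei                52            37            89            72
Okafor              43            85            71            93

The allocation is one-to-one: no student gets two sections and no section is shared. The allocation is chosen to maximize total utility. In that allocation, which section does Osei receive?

Osei receives Section 2pm.

Optimal: Quispe→Section 3pm (91 points), Watson→Section 11am (90 points), Osei→Section 2pm (52 points), Okafor→Section 1pm (85 points) — total 91+90+52+85 = 318 points.
Max-entry greedy (repeatedly take the single best remaining cell) gives 301 points, worse by 17.
Next-best assignment: Quispe→Section 11am, Watson→Section 3pm, Osei→Section 2pm, Okafor→Section 1pm = 306 points.
Checked against all permutations: 318 points is optimal.
Osei's own top section is Section 11am (89 points), but forcing Osei→Section 11am and reassigning the rest optimally gives only 291 points — worse by 27.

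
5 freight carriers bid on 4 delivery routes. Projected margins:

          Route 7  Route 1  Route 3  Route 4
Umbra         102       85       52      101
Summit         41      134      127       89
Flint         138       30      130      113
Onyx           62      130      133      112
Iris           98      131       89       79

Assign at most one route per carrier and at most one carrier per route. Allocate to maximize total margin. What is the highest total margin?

This is the linear assignment problem.
Optimal: Flint→Route 7 ($138k), Iris→Route 1 ($131k), Summit→Route 3 ($127k), Onyx→Route 4 ($112k) — total 138+131+127+112 = $508k.
Row-greedy (each carrier in turn takes its best remaining route) gives $478k, worse by 30.
Next-best assignment: Flint→Route 7, Summit→Route 1, Onyx→Route 3, Umbra→Route 4 = $506k.

Maximum total: $508k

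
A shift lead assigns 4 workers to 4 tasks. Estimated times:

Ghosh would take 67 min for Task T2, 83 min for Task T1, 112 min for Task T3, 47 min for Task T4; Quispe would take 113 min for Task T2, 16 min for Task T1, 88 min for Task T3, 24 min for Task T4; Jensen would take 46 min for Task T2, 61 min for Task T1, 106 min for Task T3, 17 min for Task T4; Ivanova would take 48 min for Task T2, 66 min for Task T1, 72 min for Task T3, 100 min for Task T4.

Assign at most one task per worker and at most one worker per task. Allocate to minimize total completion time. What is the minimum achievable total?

Minimum total: 172 min

Optimal: Ghosh→Task T2 (67 min), Quispe→Task T1 (16 min), Jensen→Task T4 (17 min), Ivanova→Task T3 (72 min) — total 67+16+17+72 = 172 min.
Column-greedy (each task in turn goes to its cheapest remaining worker) gives 181 min, worse by 9.
Swapping Jensen↔Ivanova (Jensen→Task T3 106 min, Ivanova→Task T4 100 min) adds 117.
Checked against all permutations: 172 min is optimal.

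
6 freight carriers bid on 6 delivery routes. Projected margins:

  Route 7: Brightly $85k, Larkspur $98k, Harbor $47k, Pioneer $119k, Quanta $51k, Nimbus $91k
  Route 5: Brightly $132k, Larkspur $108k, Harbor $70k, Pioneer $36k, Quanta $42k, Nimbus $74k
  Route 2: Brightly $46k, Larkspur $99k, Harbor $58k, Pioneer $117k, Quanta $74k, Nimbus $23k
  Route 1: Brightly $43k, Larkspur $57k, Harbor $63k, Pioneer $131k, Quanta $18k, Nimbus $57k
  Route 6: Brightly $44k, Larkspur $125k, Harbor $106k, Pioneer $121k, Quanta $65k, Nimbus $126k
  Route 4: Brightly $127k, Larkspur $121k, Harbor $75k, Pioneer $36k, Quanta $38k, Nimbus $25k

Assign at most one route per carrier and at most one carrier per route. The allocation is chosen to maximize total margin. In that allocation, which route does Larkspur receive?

Larkspur receives Route 4.

Treat this as an assignment problem: match each carrier to one route.
Optimal: Brightly→Route 5 ($132k), Larkspur→Route 4 ($121k), Harbor→Route 6 ($106k), Pioneer→Route 1 ($131k), Quanta→Route 2 ($74k), Nimbus→Route 7 ($91k) — total 132+121+106+131+74+91 = $655k.
Column-greedy (each route in turn goes to its best remaining carrier) gives $577k, worse by 78.
Larkspur's own top route is Route 6 ($125k), but forcing Larkspur→Route 6 and reassigning the rest optimally gives only $628k — worse by 27.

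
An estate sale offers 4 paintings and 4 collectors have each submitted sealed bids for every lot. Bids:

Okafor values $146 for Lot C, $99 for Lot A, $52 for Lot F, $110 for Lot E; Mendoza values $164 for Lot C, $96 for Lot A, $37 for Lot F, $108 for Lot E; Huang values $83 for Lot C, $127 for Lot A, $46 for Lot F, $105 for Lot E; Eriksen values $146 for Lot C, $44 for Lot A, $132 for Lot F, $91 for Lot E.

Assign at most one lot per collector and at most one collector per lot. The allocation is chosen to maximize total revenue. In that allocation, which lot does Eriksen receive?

Eriksen receives Lot F.

Optimal: Okafor→Lot E ($110), Mendoza→Lot C ($164), Huang→Lot A ($127), Eriksen→Lot F ($132) — total 110+164+127+132 = $533.
Row-greedy (each collector in turn takes its best remaining lot) gives $513, worse by 20.
Next-best assignment: Okafor→Lot C, Mendoza→Lot E, Huang→Lot A, Eriksen→Lot F = $513.
Checked against all permutations: $533 is optimal.
Eriksen's own top lot is Lot C ($146), but forcing Eriksen→Lot C and reassigning the rest optimally gives only $433 — worse by 100.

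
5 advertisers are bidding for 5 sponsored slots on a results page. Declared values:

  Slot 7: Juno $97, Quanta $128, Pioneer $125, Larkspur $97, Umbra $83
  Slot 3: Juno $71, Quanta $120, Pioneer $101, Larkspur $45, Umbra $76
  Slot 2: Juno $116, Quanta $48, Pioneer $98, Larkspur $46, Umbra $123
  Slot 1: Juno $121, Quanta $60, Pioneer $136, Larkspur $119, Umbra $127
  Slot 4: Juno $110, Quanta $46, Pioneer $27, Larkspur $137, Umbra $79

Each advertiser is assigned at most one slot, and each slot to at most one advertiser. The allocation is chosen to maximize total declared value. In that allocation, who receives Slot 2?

Umbra receives Slot 2.

Optimal: Juno→Slot 1 ($121), Quanta→Slot 3 ($120), Pioneer→Slot 7 ($125), Larkspur→Slot 4 ($137), Umbra→Slot 2 ($123) — total 121+120+125+137+123 = $626.
Row-greedy (each advertiser in turn takes its best remaining slot) gives $610, worse by 16.
Next-best assignment: Juno→Slot 2, Quanta→Slot 3, Pioneer→Slot 7, Larkspur→Slot 4, Umbra→Slot 1 = $625.
Swapping Umbra↔Juno (Umbra→Slot 1 $127, Juno→Slot 2 $116) loses 1.
Umbra's own top slot is Slot 1 ($127), but forcing Umbra→Slot 1 and reassigning the rest optimally gives only $625 — worse by 1.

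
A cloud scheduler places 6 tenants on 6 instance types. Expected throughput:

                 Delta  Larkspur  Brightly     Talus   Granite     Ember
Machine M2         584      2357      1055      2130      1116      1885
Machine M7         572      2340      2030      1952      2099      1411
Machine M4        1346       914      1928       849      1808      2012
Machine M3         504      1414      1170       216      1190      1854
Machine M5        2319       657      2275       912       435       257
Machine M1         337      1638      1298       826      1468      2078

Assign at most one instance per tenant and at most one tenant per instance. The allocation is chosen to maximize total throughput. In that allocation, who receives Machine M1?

Granite receives Machine M1.

Optimal: Delta→Machine M5 (2319 ops/s), Larkspur→Machine M7 (2340 ops/s), Brightly→Machine M4 (1928 ops/s), Talus→Machine M2 (2130 ops/s), Granite→Machine M1 (1468 ops/s), Ember→Machine M3 (1854 ops/s) — total 2319+2340+1928+2130+1468+1854 = 12039 ops/s.
Row-greedy (each tenant in turn takes its best remaining instance) gives 10877 ops/s, worse by 1162.
Swapping Granite↔Ember (Granite→Machine M3 1190 ops/s, Ember→Machine M1 2078 ops/s) loses 54.
Granite's own top instance is Machine M7 (2099 ops/s), but forcing Granite→Machine M7 and reassigning the rest optimally gives only 11968 ops/s — worse by 71.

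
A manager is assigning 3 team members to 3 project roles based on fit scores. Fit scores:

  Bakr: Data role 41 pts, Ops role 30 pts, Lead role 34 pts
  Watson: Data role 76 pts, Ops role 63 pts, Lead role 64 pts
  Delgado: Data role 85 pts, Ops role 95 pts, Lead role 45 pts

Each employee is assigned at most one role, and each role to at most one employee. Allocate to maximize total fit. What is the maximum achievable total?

Max total: 205 pts

Optimal: Bakr→Lead role (34 pts), Watson→Data role (76 pts), Delgado→Ops role (95 pts) — total 34+76+95 = 205 pts.
Column-greedy (each role in turn goes to its best remaining employee) gives 182 pts, worse by 23.
Next-best assignment: Bakr→Data role, Watson→Lead role, Delgado→Ops role = 200 pts.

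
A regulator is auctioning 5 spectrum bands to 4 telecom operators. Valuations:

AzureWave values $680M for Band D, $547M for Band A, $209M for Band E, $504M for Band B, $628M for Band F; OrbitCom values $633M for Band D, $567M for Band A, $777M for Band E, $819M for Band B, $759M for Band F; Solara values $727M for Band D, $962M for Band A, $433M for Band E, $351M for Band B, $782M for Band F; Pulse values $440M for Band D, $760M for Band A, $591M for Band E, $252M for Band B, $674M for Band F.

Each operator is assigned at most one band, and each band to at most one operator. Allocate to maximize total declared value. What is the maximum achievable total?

Max total: $3135M

Treat this as an assignment problem: match each operator to one band.
Optimal: AzureWave→Band D ($680M), OrbitCom→Band B ($819M), Solara→Band A ($962M), Pulse→Band F ($674M) — total 680+819+962+674 = $3135M.
Column-greedy (each band in turn goes to its best remaining operator) gives $2768M, worse by 367.
Checked against all permutations: $3135M is optimal.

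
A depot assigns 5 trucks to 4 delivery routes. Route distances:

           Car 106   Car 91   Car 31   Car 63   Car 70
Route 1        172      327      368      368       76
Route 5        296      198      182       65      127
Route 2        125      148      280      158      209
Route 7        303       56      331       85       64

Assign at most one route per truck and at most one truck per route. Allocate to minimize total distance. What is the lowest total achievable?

Min total: 322 km

Optimal: Car 70→Route 1 (76 km), Car 63→Route 5 (65 km), Car 106→Route 2 (125 km), Car 91→Route 7 (56 km) — total 76+65+125+56 = 322 km.
Row-greedy (each truck in turn takes its cheapest remaining route) gives 731 km, worse by 409.
Next-best assignment: Car 70→Route 1, Car 31→Route 5, Car 106→Route 2, Car 91→Route 7 = 439 km.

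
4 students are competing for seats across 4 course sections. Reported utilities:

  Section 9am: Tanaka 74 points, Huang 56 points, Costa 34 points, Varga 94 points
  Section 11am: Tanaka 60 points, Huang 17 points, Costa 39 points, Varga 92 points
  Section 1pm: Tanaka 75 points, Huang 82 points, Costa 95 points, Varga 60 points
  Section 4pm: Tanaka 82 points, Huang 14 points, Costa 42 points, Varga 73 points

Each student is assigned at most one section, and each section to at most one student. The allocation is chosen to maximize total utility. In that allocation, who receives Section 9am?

Optimal: Tanaka→Section 4pm (82 points), Huang→Section 9am (56 points), Costa→Section 1pm (95 points), Varga→Section 11am (92 points) — total 82+56+95+92 = 325 points.
Column-greedy (each section in turn goes to its best remaining student) gives 263 points, worse by 62.
Huang's own top section is Section 1pm (82 points), but forcing Huang→Section 1pm and reassigning the rest optimally gives only 297 points — worse by 28.

Huang receives Section 9am.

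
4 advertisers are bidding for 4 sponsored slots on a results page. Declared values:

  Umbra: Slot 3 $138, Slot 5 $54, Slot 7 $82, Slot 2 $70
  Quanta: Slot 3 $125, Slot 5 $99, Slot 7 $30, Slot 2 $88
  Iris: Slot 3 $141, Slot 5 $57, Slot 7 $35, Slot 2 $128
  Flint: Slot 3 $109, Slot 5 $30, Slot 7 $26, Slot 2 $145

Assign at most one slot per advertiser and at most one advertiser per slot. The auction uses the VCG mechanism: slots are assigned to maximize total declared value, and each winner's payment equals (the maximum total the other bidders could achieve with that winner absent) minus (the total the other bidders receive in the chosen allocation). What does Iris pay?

Efficient allocation: Umbra→Slot 7 ($82), Quanta→Slot 5 ($99), Iris→Slot 3 ($141), Flint→Slot 2 ($145); total welfare W = $467.
Iris receives Slot 3 at value $141, so the others get W − 141 = $326.
Without Iris: best allocation of the remaining 3 bidders over all 4 slots is Umbra→Slot 3 ($138), Quanta→Slot 5 ($99), Flint→Slot 2 ($145), total $382.
VCG payment = (others' best without Iris) − (others' welfare with Iris) = 382 − 326 = $56.

Iris pays $56.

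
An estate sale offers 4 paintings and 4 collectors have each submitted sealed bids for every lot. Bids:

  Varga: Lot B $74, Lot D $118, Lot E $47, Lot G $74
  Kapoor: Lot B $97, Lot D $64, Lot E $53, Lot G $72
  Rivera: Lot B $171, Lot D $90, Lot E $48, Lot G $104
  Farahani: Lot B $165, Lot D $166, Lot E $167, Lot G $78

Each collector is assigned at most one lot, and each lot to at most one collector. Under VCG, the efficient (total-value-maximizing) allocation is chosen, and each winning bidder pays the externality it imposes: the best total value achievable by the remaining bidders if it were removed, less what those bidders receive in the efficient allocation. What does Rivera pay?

Rivera pays $25.

Efficient allocation: Varga→Lot D ($118), Kapoor→Lot G ($72), Rivera→Lot B ($171), Farahani→Lot E ($167); total welfare W = $528.
Rivera receives Lot B at value $171, so the others get W − 171 = $357.
Without Rivera: best allocation of the remaining 3 bidders over all 4 lots is Varga→Lot D ($118), Kapoor→Lot B ($97), Farahani→Lot E ($167), total $382.
VCG payment = (others' best without Rivera) − (others' welfare with Rivera) = 382 − 357 = $25.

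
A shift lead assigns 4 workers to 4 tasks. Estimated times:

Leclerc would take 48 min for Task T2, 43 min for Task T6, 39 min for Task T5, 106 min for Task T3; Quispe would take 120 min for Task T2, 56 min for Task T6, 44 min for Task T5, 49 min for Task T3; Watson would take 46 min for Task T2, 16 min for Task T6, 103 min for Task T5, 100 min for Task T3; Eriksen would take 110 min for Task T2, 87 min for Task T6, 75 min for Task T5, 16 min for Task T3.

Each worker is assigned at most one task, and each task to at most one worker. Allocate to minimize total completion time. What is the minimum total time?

Min total: 124 min

Optimal: Leclerc→Task T2 (48 min), Quispe→Task T5 (44 min), Watson→Task T6 (16 min), Eriksen→Task T3 (16 min) — total 48+44+16+16 = 124 min.
Min-entry greedy (repeatedly take the single cheapest remaining cell) gives 191 min, worse by 67.
Swapping Eriksen↔Leclerc (Eriksen→Task T2 110 min, Leclerc→Task T3 106 min) adds 152.
Every other assignment is strictly worse.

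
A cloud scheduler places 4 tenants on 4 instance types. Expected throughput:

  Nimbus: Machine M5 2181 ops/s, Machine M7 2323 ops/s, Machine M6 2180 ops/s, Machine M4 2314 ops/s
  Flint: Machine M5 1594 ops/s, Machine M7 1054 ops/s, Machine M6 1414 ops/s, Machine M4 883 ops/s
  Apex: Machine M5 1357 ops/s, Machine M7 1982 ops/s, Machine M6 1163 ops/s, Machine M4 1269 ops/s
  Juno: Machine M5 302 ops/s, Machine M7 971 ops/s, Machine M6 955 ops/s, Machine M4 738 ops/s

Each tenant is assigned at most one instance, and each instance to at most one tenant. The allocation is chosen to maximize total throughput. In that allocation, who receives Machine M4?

Nimbus receives Machine M4.

Optimal: Nimbus→Machine M4 (2314 ops/s), Flint→Machine M5 (1594 ops/s), Apex→Machine M7 (1982 ops/s), Juno→Machine M6 (955 ops/s) — total 2314+1594+1982+955 = 6845 ops/s.
Row-greedy (each tenant in turn takes its best remaining instance) gives 6141 ops/s, worse by 704.
Next-best assignment: Nimbus→Machine M6, Flint→Machine M5, Apex→Machine M7, Juno→Machine M4 = 6494 ops/s.
Swapping Flint↔Juno (Flint→Machine M6 1414 ops/s, Juno→Machine M5 302 ops/s) loses 833.
Nimbus's own top instance is Machine M7 (2323 ops/s), but forcing Nimbus→Machine M7 and reassigning the rest optimally gives only 6141 ops/s — worse by 704.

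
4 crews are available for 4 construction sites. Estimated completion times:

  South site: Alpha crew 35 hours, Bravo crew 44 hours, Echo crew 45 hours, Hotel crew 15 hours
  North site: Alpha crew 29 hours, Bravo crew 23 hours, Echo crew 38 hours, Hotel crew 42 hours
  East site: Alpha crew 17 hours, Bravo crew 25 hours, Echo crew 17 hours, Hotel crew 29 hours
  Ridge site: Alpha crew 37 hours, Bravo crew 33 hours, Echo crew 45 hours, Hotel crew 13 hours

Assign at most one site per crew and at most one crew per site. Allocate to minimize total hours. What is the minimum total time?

Optimal: Alpha crew→South site (35 hours), Bravo crew→North site (23 hours), Echo crew→East site (17 hours), Hotel crew→Ridge site (13 hours) — total 35+23+17+13 = 88 hours.
Min-entry greedy (repeatedly take the single cheapest remaining cell) gives 98 hours, worse by 10.

Minimum total: 88 hours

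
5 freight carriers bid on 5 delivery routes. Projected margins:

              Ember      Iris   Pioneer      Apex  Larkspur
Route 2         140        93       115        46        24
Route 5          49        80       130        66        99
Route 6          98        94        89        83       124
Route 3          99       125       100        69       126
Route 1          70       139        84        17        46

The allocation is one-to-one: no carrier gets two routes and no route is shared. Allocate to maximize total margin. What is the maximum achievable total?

This is the linear assignment problem.
Optimal: Ember→Route 2 ($140k), Iris→Route 1 ($139k), Pioneer→Route 5 ($130k), Apex→Route 6 ($83k), Larkspur→Route 3 ($126k) — total 140+139+130+83+126 = $618k.
Column-greedy (each route in turn goes to its best remaining carrier) gives $536k, worse by 82.
Swapping Ember↔Pioneer (Ember→Route 5 $49k, Pioneer→Route 2 $115k) loses 106.

Max total: $618k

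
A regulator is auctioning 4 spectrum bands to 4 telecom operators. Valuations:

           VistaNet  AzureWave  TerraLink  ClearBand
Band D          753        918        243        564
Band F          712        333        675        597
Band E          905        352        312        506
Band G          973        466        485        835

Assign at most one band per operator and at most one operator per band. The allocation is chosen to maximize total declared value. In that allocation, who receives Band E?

VistaNet receives Band E.

Treat this as an assignment problem: match each operator to one band.
Optimal: VistaNet→Band E ($905M), AzureWave→Band D ($918M), TerraLink→Band F ($675M), ClearBand→Band G ($835M) — total 905+918+675+835 = $3333M.
Column-greedy (each band in turn goes to its best remaining operator) gives $2621M, worse by 712.
Swapping AzureWave↔ClearBand (AzureWave→Band G $466M, ClearBand→Band D $564M) loses 723.
Checked against all permutations: $3333M is optimal.
VistaNet's own top band is Band G ($973M), but forcing VistaNet→Band G and reassigning the rest optimally gives only $3072M — worse by 261.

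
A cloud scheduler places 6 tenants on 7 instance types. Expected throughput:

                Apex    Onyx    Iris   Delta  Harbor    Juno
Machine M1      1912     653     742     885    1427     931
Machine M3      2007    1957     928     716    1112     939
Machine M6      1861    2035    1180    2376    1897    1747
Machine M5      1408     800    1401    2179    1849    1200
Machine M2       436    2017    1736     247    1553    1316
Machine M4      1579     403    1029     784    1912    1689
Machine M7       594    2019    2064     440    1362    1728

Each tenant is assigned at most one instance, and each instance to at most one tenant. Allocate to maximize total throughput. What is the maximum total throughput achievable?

Optimal: Apex→Machine M3 (2007 ops/s), Onyx→Machine M2 (2017 ops/s), Iris→Machine M7 (2064 ops/s), Delta→Machine M6 (2376 ops/s), Harbor→Machine M5 (1849 ops/s), Juno→Machine M4 (1689 ops/s) — total 2007+2017+2064+2376+1849+1689 = 12002 ops/s.
Max-entry greedy (repeatedly take the single best remaining cell) gives 11576 ops/s, worse by 426.
Next-best assignment: Apex→Machine M3, Onyx→Machine M2, Iris→Machine M7, Delta→Machine M5, Harbor→Machine M4, Juno→Machine M6 = 11926 ops/s.

Maximum total: 12002 ops/s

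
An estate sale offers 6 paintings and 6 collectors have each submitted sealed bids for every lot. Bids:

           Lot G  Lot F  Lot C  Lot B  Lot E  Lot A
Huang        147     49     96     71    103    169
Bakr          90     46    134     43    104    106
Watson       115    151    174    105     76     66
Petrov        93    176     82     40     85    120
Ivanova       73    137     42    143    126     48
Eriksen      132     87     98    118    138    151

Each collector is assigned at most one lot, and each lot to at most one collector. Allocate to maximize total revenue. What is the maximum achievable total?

Max total: $898

This is the linear assignment problem.
Optimal: Huang→Lot A ($169), Bakr→Lot E ($104), Watson→Lot C ($174), Petrov→Lot F ($176), Ivanova→Lot B ($143), Eriksen→Lot G ($132) — total 169+104+174+176+143+132 = $898.
Row-greedy (each collector in turn takes its best remaining lot) gives $828, worse by 70.
Next-best assignment: Huang→Lot G, Bakr→Lot E, Watson→Lot C, Petrov→Lot F, Ivanova→Lot B, Eriksen→Lot A = $895.
Checked against all permutations: $898 is optimal.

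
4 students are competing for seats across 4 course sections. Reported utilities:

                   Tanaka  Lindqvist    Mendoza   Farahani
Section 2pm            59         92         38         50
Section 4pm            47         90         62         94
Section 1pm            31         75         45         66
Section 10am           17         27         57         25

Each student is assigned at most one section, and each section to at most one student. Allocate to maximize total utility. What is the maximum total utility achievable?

Max total: 285 points

Treat this as an assignment problem: match each student to one section.
Optimal: Tanaka→Section 2pm (59 points), Lindqvist→Section 1pm (75 points), Mendoza→Section 10am (57 points), Farahani→Section 4pm (94 points) — total 59+75+57+94 = 285 points.
Column-greedy (each section in turn goes to its best remaining student) gives 248 points, worse by 37.
Swapping Farahani↔Tanaka (Farahani→Section 2pm 50 points, Tanaka→Section 4pm 47 points) loses 56.
Checked against all permutations: 285 points is optimal.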